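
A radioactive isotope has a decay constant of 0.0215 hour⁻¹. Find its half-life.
t½ = ln(2)/λ = 32.24 hours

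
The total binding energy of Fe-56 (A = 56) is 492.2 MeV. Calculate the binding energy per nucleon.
B.E./A = 492.2/56 = 8.789 MeV/nucleon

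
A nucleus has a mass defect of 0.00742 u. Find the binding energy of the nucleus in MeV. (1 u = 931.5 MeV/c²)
B.E. = Δm × 931.5 = 6.912 MeV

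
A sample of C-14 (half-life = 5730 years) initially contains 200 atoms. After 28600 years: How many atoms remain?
N = N₀(1/2)^(t/t½) = 6.288 atoms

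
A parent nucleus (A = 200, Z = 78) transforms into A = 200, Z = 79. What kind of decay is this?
ΔA = 0, ΔZ = +1 ⇒ beta-minus decay (β⁻)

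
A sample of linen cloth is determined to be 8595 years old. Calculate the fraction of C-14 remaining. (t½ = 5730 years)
N/N₀ = (1/2)^(t/t½) = 0.3536 = 35.4%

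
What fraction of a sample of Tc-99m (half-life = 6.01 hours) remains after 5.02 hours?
N/N₀ = (1/2)^(t/t½) = 0.5605 = 56%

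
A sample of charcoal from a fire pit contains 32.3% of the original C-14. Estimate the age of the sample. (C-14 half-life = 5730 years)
Age = t½ × log₂(1/ratio) = 9342 years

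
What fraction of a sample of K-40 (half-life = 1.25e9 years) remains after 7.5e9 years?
N/N₀ = (1/2)^(t/t½) = 0.01562 = 1.56%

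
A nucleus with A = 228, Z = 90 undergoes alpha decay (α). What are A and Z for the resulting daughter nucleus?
Daughter: A = 224, Z = 88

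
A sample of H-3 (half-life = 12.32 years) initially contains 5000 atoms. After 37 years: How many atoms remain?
N = N₀(1/2)^(t/t½) = 623.6 atoms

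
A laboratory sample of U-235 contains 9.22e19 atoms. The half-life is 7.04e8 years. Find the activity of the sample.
A = λN = 9.078e10 decays/year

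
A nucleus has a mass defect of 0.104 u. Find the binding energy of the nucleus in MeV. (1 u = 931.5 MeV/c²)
B.E. = Δm × 931.5 = 96.88 MeV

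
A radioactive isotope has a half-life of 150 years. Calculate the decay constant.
λ = ln(2)/t½ = 0.004621 year⁻¹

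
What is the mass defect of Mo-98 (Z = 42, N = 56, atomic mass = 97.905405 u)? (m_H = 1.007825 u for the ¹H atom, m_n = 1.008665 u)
Δm = Z·m_H + N·m_n − M = 0.9085 u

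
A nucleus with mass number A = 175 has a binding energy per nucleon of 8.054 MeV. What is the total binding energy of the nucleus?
B.E. = 8.054 × 175 = 1409 MeV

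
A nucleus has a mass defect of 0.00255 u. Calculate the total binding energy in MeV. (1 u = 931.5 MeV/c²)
B.E. = Δm × 931.5 = 2.375 MeV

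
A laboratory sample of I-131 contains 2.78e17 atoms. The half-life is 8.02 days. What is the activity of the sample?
A = λN = 2.403e16 decays/day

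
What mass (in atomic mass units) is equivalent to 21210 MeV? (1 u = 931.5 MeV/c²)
m = E/c² = 22.77 u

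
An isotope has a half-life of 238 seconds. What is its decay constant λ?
λ = ln(2)/t½ = 0.002912 second⁻¹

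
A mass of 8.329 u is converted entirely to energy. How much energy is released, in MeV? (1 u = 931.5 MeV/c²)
E = mc² = 7758 MeV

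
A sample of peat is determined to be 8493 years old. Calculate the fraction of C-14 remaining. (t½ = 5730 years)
N/N₀ = (1/2)^(t/t½) = 0.3579 = 35.8%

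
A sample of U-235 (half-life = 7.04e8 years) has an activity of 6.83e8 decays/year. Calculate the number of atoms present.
N = A/λ = 6.937e17 atoms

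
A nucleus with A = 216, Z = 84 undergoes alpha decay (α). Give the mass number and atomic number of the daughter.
Daughter: A = 212, Z = 82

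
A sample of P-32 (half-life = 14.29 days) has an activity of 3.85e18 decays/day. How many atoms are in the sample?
N = A/λ = 7.937e19 atoms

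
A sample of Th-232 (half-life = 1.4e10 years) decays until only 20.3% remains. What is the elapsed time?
t = t½ × log₂(N₀/N) = 3.221e10 years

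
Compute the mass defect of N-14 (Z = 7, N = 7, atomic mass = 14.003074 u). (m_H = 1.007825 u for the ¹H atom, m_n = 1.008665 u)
Δm = Z·m_H + N·m_n − M = 0.1124 u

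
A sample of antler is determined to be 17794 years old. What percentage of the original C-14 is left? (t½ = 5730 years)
N/N₀ = (1/2)^(t/t½) = 0.1162 = 11.6%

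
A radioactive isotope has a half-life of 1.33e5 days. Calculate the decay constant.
λ = ln(2)/t½ = 5.212e-6 day⁻¹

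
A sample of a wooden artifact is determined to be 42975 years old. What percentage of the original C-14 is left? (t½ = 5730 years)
N/N₀ = (1/2)^(t/t½) = 0.005524 = 0.552%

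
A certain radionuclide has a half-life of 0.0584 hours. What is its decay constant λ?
λ = ln(2)/t½ = 11.87 hour⁻¹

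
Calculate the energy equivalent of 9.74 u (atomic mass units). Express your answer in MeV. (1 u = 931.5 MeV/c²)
E = mc² = 9073 MeV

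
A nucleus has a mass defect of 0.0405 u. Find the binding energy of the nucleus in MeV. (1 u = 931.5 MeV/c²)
B.E. = Δm × 931.5 = 37.73 MeV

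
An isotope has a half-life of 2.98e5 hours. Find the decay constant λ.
λ = ln(2)/t½ = 2.326e-6 hour⁻¹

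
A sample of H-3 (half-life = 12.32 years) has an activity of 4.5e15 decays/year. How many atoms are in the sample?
N = A/λ = 7.998e16 atoms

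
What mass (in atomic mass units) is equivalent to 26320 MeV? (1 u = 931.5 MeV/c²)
m = E/c² = 28.26 u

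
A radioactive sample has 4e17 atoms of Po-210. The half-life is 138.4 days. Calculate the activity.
A = λN = 2.003e15 decays/day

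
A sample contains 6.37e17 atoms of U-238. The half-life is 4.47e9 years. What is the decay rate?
A = λN = 9.878e7 decays/year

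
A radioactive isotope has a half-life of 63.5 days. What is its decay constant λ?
λ = ln(2)/t½ = 0.01092 day⁻¹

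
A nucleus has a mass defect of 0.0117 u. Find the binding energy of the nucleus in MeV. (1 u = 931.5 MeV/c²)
B.E. = Δm × 931.5 = 10.9 MeV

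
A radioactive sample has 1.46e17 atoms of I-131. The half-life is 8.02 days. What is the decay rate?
A = λN = 1.262e16 decays/day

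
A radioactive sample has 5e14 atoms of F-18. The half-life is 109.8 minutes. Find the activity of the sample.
A = λN = 3.156e12 decays/minute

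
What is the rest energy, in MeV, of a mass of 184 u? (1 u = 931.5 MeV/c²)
E = mc² = 1.714e5 MeV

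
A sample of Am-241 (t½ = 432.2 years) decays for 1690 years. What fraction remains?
N/N₀ = (1/2)^(t/t½) = 0.06651 = 6.65%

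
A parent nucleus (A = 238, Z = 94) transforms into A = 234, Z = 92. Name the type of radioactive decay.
ΔA = -4, ΔZ = -2 ⇒ alpha decay (α)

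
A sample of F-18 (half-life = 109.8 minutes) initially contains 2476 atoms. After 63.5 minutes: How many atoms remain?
N = N₀(1/2)^(t/t½) = 1658 atoms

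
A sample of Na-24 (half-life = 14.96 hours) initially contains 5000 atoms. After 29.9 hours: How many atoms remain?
N = N₀(1/2)^(t/t½) = 1251 atoms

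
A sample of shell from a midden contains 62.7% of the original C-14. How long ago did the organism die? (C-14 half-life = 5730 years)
Age = t½ × log₂(1/ratio) = 3859 years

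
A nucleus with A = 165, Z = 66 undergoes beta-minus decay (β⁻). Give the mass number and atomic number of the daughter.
Daughter: A = 165, Z = 67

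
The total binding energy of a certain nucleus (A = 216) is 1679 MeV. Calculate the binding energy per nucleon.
B.E./A = 1679/216 = 7.773 MeV/nucleon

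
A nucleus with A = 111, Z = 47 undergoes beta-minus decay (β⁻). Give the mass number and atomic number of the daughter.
Daughter: A = 111, Z = 48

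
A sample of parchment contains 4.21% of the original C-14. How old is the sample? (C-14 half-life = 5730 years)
Age = t½ × log₂(1/ratio) = 26190 years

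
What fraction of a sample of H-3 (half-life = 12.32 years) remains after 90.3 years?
N/N₀ = (1/2)^(t/t½) = 0.006217 = 0.622%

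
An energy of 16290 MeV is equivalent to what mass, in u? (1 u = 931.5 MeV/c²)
m = E/c² = 17.49 u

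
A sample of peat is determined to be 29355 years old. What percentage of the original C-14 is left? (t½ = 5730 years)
N/N₀ = (1/2)^(t/t½) = 0.0287 = 2.87%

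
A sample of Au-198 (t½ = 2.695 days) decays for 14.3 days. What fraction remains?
N/N₀ = (1/2)^(t/t½) = 0.02528 = 2.53%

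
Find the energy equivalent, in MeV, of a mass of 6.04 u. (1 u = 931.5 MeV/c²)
E = mc² = 5626 MeV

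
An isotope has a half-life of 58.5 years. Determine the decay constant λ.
λ = ln(2)/t½ = 0.01185 year⁻¹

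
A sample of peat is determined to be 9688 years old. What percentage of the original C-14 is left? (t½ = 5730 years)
N/N₀ = (1/2)^(t/t½) = 0.3098 = 31%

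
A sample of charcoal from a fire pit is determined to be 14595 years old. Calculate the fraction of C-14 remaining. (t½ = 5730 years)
N/N₀ = (1/2)^(t/t½) = 0.1711 = 17.1%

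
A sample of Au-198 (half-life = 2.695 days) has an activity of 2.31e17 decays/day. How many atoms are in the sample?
N = A/λ = 8.981e17 atoms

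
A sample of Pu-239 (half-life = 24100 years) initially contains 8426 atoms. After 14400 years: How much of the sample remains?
N = N₀(1/2)^(t/t½) = 5569 atoms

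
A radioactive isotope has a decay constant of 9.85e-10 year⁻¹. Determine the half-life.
t½ = ln(2)/λ = 7.037e8 years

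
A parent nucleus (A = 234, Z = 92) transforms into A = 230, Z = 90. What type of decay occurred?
ΔA = -4, ΔZ = -2 ⇒ alpha decay (α)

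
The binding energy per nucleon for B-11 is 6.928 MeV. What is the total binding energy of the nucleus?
B.E. = 6.928 × 11 = 76.21 MeV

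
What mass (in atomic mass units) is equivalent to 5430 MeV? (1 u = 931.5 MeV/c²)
m = E/c² = 5.829 u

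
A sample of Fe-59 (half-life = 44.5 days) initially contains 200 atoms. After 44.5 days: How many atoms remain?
N = N₀(1/2)^(t/t½) = 100 atoms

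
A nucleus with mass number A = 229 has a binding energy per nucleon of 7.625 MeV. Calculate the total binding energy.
B.E. = 7.625 × 229 = 1746 MeV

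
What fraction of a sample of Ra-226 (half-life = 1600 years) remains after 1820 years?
N/N₀ = (1/2)^(t/t½) = 0.4545 = 45.5%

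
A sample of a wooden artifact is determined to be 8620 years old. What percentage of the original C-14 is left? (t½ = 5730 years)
N/N₀ = (1/2)^(t/t½) = 0.3525 = 35.2%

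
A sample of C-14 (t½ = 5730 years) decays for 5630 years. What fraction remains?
N/N₀ = (1/2)^(t/t½) = 0.5061 = 50.6%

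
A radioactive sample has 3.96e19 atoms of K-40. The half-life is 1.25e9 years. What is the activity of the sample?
A = λN = 2.196e10 decays/year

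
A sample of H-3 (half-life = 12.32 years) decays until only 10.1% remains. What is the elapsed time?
t = t½ × log₂(N₀/N) = 40.75 years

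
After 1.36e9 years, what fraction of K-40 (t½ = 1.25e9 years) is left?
N/N₀ = (1/2)^(t/t½) = 0.4704 = 47%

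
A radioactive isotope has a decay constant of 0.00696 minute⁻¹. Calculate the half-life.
t½ = ln(2)/λ = 99.59 minutes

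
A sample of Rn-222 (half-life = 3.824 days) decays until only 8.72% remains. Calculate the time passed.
t = t½ × log₂(N₀/N) = 13.46 days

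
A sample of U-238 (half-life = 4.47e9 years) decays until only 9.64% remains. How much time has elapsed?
t = t½ × log₂(N₀/N) = 1.509e10 years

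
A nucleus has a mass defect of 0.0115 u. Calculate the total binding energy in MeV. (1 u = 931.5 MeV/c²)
B.E. = Δm × 931.5 = 10.71 MeV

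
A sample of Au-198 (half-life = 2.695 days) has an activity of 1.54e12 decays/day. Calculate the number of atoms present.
N = A/λ = 5.988e12 atoms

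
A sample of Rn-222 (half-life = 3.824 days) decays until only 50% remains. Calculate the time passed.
t = t½ × log₂(N₀/N) = 3.824 days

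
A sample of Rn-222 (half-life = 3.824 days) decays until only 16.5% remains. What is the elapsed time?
t = t½ × log₂(N₀/N) = 9.94 days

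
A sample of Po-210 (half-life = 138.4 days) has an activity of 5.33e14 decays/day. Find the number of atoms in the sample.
N = A/λ = 1.064e17 atoms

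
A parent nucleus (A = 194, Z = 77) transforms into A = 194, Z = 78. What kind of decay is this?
ΔA = 0, ΔZ = +1 ⇒ beta-minus decay (β⁻)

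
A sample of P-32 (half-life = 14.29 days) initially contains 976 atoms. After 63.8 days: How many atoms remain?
N = N₀(1/2)^(t/t½) = 44.2 atoms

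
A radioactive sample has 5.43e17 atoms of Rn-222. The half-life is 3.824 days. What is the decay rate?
A = λN = 9.843e16 decays/day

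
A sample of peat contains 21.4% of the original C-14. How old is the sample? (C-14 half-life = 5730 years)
Age = t½ × log₂(1/ratio) = 12750 years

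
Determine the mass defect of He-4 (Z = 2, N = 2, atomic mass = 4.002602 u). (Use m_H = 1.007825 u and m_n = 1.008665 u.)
Δm = Z·m_H + N·m_n − M = 0.03038 u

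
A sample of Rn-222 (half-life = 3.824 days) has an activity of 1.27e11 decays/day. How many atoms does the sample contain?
N = A/λ = 7.006e11 atoms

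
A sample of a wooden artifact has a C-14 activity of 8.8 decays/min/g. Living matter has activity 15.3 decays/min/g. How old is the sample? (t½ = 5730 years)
Age = t½ × log₂(A₀/A) = 4572 years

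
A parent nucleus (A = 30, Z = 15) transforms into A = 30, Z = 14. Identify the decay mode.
ΔA = 0, ΔZ = -1 ⇒ beta-plus decay (β⁺) or electron capture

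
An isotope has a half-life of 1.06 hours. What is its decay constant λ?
λ = ln(2)/t½ = 0.6539 hour⁻¹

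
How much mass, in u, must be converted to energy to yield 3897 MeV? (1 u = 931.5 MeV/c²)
m = E/c² = 4.184 u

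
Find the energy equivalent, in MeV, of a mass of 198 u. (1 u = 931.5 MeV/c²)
E = mc² = 1.844e5 MeV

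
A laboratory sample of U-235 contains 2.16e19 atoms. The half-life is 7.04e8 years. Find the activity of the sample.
A = λN = 2.127e10 decays/year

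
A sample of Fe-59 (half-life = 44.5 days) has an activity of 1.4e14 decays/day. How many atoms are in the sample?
N = A/λ = 8.988e15 atoms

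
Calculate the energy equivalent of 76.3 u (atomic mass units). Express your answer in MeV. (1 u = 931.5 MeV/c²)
E = mc² = 71070 MeV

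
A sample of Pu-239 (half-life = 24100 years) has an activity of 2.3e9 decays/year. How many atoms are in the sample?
N = A/λ = 7.997e13 atoms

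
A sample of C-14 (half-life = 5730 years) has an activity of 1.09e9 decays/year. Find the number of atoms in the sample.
N = A/λ = 9.011e12 atoms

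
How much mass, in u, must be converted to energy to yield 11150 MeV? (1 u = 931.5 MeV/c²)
m = E/c² = 11.97 u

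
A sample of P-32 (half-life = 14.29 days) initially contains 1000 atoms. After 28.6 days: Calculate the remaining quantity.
N = N₀(1/2)^(t/t½) = 249.8 atoms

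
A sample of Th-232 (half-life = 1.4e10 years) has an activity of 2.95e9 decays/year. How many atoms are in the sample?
N = A/λ = 5.958e19 atoms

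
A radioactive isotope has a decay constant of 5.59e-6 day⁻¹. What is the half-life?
t½ = ln(2)/λ = 1.24e5 days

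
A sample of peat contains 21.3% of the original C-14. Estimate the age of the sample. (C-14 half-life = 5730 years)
Age = t½ × log₂(1/ratio) = 12780 years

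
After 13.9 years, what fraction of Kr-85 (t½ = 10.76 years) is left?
N/N₀ = (1/2)^(t/t½) = 0.4084 = 40.8%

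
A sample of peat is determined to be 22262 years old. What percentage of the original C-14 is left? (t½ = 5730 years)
N/N₀ = (1/2)^(t/t½) = 0.06768 = 6.77%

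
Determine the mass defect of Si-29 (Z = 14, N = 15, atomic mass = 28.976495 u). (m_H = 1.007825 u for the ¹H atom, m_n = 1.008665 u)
Δm = Z·m_H + N·m_n − M = 0.263 u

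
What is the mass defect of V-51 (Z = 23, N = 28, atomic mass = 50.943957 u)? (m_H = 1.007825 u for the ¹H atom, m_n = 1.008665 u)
Δm = Z·m_H + N·m_n − M = 0.4786 u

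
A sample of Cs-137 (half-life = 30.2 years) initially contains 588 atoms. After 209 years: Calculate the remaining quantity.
N = N₀(1/2)^(t/t½) = 4.854 atoms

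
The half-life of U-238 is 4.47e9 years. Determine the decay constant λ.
λ = ln(2)/t½ = 1.551e-10 year⁻¹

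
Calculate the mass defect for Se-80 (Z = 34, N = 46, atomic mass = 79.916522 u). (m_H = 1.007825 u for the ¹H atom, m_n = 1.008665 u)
Δm = Z·m_H + N·m_n − M = 0.7481 u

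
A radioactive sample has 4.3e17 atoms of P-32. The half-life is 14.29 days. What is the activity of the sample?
A = λN = 2.086e16 decays/day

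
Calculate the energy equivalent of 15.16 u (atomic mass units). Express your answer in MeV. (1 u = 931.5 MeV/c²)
E = mc² = 14120 MeV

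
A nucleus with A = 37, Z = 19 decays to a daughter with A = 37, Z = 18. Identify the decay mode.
ΔA = 0, ΔZ = -1 ⇒ beta-plus decay (β⁺) or electron capture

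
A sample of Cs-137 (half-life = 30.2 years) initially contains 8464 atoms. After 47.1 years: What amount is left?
N = N₀(1/2)^(t/t½) = 2871 atoms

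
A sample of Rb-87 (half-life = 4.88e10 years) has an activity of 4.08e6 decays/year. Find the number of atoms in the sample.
N = A/λ = 2.872e17 atoms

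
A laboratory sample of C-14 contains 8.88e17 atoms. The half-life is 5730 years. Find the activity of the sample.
A = λN = 1.074e14 decays/year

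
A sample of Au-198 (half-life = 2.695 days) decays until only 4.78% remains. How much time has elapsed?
t = t½ × log₂(N₀/N) = 11.82 days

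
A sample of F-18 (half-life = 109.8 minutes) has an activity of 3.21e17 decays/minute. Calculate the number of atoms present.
N = A/λ = 5.085e19 atoms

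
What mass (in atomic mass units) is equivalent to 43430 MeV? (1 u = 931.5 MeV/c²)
m = E/c² = 46.62 u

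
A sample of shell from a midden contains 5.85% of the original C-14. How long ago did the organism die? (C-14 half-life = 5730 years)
Age = t½ × log₂(1/ratio) = 23470 years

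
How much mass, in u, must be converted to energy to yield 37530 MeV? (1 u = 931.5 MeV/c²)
m = E/c² = 40.29 u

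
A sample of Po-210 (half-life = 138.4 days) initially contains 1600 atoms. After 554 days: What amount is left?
N = N₀(1/2)^(t/t½) = 99.8 atoms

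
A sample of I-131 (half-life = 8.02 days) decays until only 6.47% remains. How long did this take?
t = t½ × log₂(N₀/N) = 31.68 days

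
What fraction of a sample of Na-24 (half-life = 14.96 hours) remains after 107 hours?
N/N₀ = (1/2)^(t/t½) = 0.007029 = 0.703%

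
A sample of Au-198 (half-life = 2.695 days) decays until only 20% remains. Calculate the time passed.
t = t½ × log₂(N₀/N) = 6.258 days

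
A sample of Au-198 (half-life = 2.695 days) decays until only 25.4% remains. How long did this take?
t = t½ × log₂(N₀/N) = 5.328 days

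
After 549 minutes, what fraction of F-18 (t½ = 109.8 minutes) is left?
N/N₀ = (1/2)^(t/t½) = 0.03125 = 3.12%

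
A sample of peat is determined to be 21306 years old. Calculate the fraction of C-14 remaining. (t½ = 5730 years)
N/N₀ = (1/2)^(t/t½) = 0.07598 = 7.6%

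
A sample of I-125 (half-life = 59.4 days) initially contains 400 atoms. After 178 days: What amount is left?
N = N₀(1/2)^(t/t½) = 50.12 atoms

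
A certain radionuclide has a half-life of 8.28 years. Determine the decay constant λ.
λ = ln(2)/t½ = 0.08371 year⁻¹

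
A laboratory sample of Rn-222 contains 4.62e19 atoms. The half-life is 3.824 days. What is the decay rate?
A = λN = 8.374e18 decays/day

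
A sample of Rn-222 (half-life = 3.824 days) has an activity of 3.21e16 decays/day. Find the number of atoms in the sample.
N = A/λ = 1.771e17 atoms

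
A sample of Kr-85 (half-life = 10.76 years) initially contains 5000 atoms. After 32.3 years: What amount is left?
N = N₀(1/2)^(t/t½) = 624.2 atoms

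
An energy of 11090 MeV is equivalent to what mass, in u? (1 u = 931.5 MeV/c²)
m = E/c² = 11.91 u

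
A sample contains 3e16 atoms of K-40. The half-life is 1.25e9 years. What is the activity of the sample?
A = λN = 1.664e7 decays/year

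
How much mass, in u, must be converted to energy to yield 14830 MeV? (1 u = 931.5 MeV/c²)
m = E/c² = 15.92 u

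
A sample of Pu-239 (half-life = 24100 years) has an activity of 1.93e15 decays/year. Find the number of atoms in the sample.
N = A/λ = 6.71e19 atoms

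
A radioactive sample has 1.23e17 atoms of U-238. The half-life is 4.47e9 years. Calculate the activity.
A = λN = 1.907e7 decays/year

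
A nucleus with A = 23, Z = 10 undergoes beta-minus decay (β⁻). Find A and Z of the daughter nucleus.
Daughter: A = 23, Z = 11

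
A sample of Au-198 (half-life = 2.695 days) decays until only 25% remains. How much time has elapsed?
t = t½ × log₂(N₀/N) = 5.39 days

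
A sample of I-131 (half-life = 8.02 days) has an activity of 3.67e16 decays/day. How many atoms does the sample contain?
N = A/λ = 4.246e17 atoms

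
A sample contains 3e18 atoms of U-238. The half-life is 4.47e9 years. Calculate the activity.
A = λN = 4.652e8 decays/year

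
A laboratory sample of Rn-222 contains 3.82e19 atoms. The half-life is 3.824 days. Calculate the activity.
A = λN = 6.924e18 decays/day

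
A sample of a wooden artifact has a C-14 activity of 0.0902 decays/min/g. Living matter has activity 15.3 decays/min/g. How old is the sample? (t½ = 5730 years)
Age = t½ × log₂(A₀/A) = 42440 years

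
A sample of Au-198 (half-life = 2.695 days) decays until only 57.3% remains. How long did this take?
t = t½ × log₂(N₀/N) = 2.165 days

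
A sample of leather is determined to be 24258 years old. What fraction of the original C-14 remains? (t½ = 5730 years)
N/N₀ = (1/2)^(t/t½) = 0.05316 = 5.32%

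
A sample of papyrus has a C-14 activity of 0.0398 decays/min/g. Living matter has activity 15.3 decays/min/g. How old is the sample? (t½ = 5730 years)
Age = t½ × log₂(A₀/A) = 49200 years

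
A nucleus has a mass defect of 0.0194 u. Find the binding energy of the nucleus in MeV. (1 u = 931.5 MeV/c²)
B.E. = Δm × 931.5 = 18.07 MeV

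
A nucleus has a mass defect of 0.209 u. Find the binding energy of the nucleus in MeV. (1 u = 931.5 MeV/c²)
B.E. = Δm × 931.5 = 194.7 MeV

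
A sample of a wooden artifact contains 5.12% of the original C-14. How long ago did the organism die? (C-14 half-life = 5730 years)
Age = t½ × log₂(1/ratio) = 24570 years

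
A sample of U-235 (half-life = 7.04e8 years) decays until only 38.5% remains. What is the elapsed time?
t = t½ × log₂(N₀/N) = 9.695e8 years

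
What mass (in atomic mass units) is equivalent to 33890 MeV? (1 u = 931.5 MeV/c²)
m = E/c² = 36.38 u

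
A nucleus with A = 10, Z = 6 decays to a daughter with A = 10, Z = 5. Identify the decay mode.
ΔA = 0, ΔZ = -1 ⇒ beta-plus decay (β⁺) or electron capture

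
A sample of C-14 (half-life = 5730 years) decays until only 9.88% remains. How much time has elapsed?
t = t½ × log₂(N₀/N) = 19130 years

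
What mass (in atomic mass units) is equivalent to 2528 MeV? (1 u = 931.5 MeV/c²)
m = E/c² = 2.714 u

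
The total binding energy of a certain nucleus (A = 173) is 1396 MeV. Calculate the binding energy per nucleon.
B.E./A = 1396/173 = 8.069 MeV/nucleon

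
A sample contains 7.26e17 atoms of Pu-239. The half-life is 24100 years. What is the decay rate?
A = λN = 2.088e13 decays/year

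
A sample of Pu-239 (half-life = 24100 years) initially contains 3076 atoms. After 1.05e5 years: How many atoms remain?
N = N₀(1/2)^(t/t½) = 150.1 atoms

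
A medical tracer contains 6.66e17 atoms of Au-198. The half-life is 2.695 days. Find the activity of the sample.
A = λN = 1.713e17 decays/day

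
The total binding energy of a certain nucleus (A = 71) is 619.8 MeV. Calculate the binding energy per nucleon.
B.E./A = 619.8/71 = 8.73 MeV/nucleon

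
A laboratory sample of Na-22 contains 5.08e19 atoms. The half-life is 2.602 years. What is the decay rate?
A = λN = 1.353e19 decays/year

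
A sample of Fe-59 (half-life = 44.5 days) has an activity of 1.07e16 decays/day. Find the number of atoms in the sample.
N = A/λ = 6.869e17 atoms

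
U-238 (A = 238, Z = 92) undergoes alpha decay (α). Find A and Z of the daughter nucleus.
Daughter: A = 234, Z = 90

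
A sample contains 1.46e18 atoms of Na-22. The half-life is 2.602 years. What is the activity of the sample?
A = λN = 3.889e17 decays/year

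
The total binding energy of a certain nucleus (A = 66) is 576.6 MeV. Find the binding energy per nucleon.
B.E./A = 576.6/66 = 8.736 MeV/nucleon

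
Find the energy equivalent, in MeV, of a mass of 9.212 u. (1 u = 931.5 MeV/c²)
E = mc² = 8581 MeV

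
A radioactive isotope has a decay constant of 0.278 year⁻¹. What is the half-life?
t½ = ln(2)/λ = 2.493 years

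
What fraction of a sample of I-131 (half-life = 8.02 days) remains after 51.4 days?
N/N₀ = (1/2)^(t/t½) = 0.01177 = 1.18%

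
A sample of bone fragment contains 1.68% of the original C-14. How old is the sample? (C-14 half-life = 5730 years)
Age = t½ × log₂(1/ratio) = 33780 years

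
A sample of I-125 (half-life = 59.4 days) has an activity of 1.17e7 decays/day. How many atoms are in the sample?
N = A/λ = 1.003e9 atoms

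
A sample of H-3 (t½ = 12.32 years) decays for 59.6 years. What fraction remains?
N/N₀ = (1/2)^(t/t½) = 0.03497 = 3.5%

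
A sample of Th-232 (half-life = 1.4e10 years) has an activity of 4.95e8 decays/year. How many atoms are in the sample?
N = A/λ = 9.998e18 atoms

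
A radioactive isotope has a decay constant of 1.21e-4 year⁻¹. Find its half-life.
t½ = ln(2)/λ = 5728 years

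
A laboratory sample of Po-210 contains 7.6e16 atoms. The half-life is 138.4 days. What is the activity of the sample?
A = λN = 3.806e14 decays/day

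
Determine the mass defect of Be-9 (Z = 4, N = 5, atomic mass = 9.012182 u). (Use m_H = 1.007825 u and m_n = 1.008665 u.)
Δm = Z·m_H + N·m_n − M = 0.06244 u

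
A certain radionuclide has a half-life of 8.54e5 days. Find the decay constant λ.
λ = ln(2)/t½ = 8.116e-7 day⁻¹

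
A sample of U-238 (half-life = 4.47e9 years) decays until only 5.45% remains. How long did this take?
t = t½ × log₂(N₀/N) = 1.876e10 years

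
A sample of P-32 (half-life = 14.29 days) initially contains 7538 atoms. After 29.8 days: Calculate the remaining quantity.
N = N₀(1/2)^(t/t½) = 1776 atoms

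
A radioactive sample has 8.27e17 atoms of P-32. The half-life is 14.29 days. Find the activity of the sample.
A = λN = 4.011e16 decays/day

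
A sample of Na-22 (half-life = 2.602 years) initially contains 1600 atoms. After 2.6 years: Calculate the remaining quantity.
N = N₀(1/2)^(t/t½) = 800.4 atoms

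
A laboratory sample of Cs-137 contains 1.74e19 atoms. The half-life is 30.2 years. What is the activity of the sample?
A = λN = 3.994e17 decays/year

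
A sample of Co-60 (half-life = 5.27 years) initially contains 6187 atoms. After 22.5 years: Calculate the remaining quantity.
N = N₀(1/2)^(t/t½) = 320.8 atoms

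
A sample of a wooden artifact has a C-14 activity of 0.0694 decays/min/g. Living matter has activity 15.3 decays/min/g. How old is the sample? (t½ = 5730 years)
Age = t½ × log₂(A₀/A) = 44600 years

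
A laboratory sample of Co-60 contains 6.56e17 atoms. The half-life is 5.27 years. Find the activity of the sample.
A = λN = 8.628e16 decays/year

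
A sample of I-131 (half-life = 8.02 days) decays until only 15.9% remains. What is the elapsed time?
t = t½ × log₂(N₀/N) = 21.28 days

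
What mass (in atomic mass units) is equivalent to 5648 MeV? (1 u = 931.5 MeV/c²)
m = E/c² = 6.063 u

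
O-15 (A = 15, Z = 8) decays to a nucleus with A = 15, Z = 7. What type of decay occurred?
ΔA = 0, ΔZ = -1 ⇒ beta-plus decay (β⁺) or electron capture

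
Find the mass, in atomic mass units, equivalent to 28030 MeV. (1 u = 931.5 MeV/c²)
m = E/c² = 30.09 u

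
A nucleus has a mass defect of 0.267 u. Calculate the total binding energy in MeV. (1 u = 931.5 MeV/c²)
B.E. = Δm × 931.5 = 248.7 MeV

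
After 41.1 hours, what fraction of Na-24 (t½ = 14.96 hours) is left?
N/N₀ = (1/2)^(t/t½) = 0.1489 = 14.9%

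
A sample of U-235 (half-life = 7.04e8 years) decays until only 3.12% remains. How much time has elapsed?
t = t½ × log₂(N₀/N) = 3.522e9 years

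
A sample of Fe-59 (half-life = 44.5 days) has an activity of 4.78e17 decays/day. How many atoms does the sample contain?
N = A/λ = 3.069e19 atoms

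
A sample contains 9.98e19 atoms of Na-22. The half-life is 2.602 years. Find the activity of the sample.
A = λN = 2.659e19 decays/year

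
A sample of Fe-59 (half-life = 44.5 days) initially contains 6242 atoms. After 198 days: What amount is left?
N = N₀(1/2)^(t/t½) = 285.7 atoms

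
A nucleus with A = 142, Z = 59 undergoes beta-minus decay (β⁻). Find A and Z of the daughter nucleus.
Daughter: A = 142, Z = 60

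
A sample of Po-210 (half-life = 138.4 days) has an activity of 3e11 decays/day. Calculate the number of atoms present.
N = A/λ = 5.99e13 atoms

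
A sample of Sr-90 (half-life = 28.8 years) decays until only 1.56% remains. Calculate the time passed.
t = t½ × log₂(N₀/N) = 172.9 years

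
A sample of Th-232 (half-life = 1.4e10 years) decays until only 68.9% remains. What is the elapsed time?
t = t½ × log₂(N₀/N) = 7.524e9 years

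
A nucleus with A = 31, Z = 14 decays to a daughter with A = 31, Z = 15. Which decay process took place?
ΔA = 0, ΔZ = +1 ⇒ beta-minus decay (β⁻)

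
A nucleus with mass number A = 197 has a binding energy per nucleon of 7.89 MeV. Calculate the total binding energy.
B.E. = 7.89 × 197 = 1554 MeV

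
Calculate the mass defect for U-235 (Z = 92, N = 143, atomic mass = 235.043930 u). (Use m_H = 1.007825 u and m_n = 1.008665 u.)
Δm = Z·m_H + N·m_n − M = 1.915 u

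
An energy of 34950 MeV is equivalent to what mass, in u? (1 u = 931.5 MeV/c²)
m = E/c² = 37.52 u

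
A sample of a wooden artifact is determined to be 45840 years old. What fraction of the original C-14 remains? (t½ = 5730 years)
N/N₀ = (1/2)^(t/t½) = 0.003906 = 0.391%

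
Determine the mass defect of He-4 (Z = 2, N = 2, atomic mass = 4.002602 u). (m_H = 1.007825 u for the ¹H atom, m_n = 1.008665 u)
Δm = Z·m_H + N·m_n − M = 0.03038 u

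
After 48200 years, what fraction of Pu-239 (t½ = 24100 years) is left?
N/N₀ = (1/2)^(t/t½) = 0.25 = 25%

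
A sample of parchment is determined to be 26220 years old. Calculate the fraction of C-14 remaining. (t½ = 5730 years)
N/N₀ = (1/2)^(t/t½) = 0.04193 = 4.19%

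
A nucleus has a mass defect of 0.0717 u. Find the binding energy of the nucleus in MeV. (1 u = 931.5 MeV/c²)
B.E. = Δm × 931.5 = 66.79 MeV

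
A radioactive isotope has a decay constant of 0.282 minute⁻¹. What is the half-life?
t½ = ln(2)/λ = 2.458 minutes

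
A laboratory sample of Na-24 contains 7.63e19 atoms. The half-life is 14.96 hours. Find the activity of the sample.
A = λN = 3.535e18 decays/hour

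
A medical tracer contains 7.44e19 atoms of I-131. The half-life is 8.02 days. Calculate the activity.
A = λN = 6.43e18 decays/day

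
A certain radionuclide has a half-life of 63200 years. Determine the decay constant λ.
λ = ln(2)/t½ = 1.097e-5 year⁻¹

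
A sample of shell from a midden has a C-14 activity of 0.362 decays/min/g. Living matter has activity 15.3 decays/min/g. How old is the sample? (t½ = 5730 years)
Age = t½ × log₂(A₀/A) = 30950 years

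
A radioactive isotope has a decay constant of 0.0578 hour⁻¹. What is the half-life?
t½ = ln(2)/λ = 11.99 hours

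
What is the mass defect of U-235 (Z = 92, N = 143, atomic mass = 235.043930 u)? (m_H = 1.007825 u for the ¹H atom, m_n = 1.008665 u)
Δm = Z·m_H + N·m_n − M = 1.915 u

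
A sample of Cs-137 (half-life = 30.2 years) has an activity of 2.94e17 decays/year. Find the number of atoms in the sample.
N = A/λ = 1.281e19 atoms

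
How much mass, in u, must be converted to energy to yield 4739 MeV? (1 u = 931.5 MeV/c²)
m = E/c² = 5.087 u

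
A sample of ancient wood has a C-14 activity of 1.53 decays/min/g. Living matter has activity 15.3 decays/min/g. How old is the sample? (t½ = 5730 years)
Age = t½ × log₂(A₀/A) = 19030 years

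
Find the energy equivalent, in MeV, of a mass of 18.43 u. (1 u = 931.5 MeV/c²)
E = mc² = 17170 MeV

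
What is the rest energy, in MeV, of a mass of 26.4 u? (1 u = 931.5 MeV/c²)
E = mc² = 24590 MeV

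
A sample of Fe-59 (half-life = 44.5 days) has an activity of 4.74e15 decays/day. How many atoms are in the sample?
N = A/λ = 3.043e17 atoms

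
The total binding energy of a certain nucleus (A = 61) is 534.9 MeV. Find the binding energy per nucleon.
B.E./A = 534.9/61 = 8.769 MeV/nucleon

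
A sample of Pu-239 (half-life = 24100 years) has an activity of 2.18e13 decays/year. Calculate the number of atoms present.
N = A/λ = 7.58e17 atoms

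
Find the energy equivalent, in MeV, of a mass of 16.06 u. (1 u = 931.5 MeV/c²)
E = mc² = 14960 MeV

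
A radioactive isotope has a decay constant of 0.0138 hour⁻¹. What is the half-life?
t½ = ln(2)/λ = 50.23 hours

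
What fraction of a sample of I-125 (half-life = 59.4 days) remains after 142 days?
N/N₀ = (1/2)^(t/t½) = 0.1907 = 19.1%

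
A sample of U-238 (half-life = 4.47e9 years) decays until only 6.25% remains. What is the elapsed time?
t = t½ × log₂(N₀/N) = 1.788e10 years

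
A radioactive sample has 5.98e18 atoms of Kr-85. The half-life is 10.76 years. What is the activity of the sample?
A = λN = 3.852e17 decays/year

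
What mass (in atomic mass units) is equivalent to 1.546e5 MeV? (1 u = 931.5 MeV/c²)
m = E/c² = 166 u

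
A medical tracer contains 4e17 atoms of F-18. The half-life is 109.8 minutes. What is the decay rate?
A = λN = 2.525e15 decays/minute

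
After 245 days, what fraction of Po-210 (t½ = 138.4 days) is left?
N/N₀ = (1/2)^(t/t½) = 0.2932 = 29.3%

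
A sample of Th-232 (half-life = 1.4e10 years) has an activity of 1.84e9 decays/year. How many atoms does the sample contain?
N = A/λ = 3.716e19 atoms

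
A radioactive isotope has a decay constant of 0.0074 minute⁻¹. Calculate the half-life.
t½ = ln(2)/λ = 93.67 minutes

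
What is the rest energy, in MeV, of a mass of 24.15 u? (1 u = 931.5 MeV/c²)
E = mc² = 22500 MeV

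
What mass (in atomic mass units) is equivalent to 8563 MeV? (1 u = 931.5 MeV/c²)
m = E/c² = 9.193 u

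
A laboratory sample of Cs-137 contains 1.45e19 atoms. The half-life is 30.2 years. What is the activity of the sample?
A = λN = 3.328e17 decays/year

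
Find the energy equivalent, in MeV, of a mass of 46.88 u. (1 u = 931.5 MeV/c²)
E = mc² = 43670 MeV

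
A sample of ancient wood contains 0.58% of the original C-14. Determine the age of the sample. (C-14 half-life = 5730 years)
Age = t½ × log₂(1/ratio) = 42570 years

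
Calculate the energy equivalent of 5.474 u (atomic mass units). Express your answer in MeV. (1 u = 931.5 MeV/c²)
E = mc² = 5099 MeV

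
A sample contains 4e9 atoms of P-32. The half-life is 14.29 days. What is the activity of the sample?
A = λN = 1.94e8 decays/day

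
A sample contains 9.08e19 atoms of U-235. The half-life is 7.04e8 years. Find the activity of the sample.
A = λN = 8.94e10 decays/year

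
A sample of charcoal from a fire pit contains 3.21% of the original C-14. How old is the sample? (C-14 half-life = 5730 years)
Age = t½ × log₂(1/ratio) = 28430 years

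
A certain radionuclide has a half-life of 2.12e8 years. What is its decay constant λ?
λ = ln(2)/t½ = 3.27e-9 year⁻¹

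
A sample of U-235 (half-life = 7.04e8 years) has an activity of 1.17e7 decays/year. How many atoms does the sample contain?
N = A/λ = 1.188e16 atoms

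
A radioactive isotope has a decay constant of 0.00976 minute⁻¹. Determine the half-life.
t½ = ln(2)/λ = 71.02 minutes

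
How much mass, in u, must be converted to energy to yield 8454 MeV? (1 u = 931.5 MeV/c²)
m = E/c² = 9.076 u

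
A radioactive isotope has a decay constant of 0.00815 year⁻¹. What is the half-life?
t½ = ln(2)/λ = 85.05 years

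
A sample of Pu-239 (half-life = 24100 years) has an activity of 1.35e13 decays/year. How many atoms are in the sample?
N = A/λ = 4.694e17 atoms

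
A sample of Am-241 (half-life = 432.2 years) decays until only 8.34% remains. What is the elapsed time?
t = t½ × log₂(N₀/N) = 1549 years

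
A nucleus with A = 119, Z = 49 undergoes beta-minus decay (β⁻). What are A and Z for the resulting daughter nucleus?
Daughter: A = 119, Z = 50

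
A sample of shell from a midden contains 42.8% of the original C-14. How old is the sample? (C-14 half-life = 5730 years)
Age = t½ × log₂(1/ratio) = 7015 years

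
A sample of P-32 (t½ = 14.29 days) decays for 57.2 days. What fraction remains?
N/N₀ = (1/2)^(t/t½) = 0.06238 = 6.24%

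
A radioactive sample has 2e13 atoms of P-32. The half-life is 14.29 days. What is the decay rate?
A = λN = 9.701e11 decays/day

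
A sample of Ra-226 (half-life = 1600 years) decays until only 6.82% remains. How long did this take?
t = t½ × log₂(N₀/N) = 6199 years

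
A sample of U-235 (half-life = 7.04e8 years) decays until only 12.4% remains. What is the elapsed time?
t = t½ × log₂(N₀/N) = 2.12e9 years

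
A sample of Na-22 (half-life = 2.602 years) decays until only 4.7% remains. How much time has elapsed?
t = t½ × log₂(N₀/N) = 11.48 years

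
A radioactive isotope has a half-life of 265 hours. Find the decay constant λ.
λ = ln(2)/t½ = 0.002616 hour⁻¹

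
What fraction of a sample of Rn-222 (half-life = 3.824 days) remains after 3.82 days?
N/N₀ = (1/2)^(t/t½) = 0.5004 = 50%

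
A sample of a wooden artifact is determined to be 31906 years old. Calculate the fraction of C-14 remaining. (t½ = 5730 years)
N/N₀ = (1/2)^(t/t½) = 0.02108 = 2.11%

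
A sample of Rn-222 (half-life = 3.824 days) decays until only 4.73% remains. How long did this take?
t = t½ × log₂(N₀/N) = 16.83 days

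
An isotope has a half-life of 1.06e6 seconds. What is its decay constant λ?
λ = ln(2)/t½ = 6.539e-7 second⁻¹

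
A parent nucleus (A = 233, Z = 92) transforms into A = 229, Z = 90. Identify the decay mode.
ΔA = -4, ΔZ = -2 ⇒ alpha decay (α)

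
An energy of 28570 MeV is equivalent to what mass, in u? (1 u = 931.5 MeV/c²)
m = E/c² = 30.67 u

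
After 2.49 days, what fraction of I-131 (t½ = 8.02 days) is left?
N/N₀ = (1/2)^(t/t½) = 0.8064 = 80.6%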